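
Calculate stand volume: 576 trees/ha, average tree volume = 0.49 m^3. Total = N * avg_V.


V_stand = 576 * 0.49 = 282.24 ≈ 282.2 m^3/ha

282.2 m^3/ha


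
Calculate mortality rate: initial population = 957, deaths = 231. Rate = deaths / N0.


Mortality rate = 231 / 957 = 0.241379 ≈ 0.2414

0.2414


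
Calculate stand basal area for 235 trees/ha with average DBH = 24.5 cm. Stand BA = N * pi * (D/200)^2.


(D/200)^2 = (24.5/200)^2 = 0.1225^2 = 0.01500625
Individual BA = 3.141593 * 0.01500625 = 0.0471435 m^2
Stand BA = 235 * 0.0471435 = 11.0787 ≈ 11.08 m^2/ha

11.08 m^2/ha


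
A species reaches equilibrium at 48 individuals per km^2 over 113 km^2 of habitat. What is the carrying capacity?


K = 48 * 113 = 5424 individuals

5424 individuals


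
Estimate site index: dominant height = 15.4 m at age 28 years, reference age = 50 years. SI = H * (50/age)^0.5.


50/28 = 1.78571
(1.78571)^0.5 = 1.33630
SI = 15.4 * 1.33630 = 20.5790 ≈ 20.6 m

20.6 m


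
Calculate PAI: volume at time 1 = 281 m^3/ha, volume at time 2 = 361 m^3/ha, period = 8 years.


PAI = (V2 - V1) / period = (361 - 281) / 8 = 80 / 8 = 10.00 m^3/ha/yr

10.00 m^3/ha/yr


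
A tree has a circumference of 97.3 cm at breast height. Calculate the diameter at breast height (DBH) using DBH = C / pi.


DBH = C / pi = 97.3 / 3.141593 = 30.9715 ≈ 30.97 cm

30.97 cm


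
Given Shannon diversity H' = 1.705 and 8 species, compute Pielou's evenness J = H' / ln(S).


ln(8) = 2.07944
J = H' / ln(S) = 1.705 / 2.07944 = 0.819932 ≈ 0.8199

0.8199


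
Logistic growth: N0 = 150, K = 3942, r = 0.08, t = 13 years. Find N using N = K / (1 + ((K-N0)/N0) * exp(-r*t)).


(K - N0)/N0 = (3942 - 150)/150 = 3792/150 = 25.2800
r*t = 0.08 * 13 = 1.04; exp(-1.04) = 0.353455
25.2800 * 0.353455 = 8.93534
1 + 8.93534 = 9.93534
N = 3942 / 9.93534 = 396.765 ≈ 397

397


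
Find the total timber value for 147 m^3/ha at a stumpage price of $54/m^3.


Value = 147 * 54 = $7938/ha

$7938/ha


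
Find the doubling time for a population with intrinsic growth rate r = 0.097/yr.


td = ln(2) / 0.097 = 0.693147 / 0.097 = 7.14585 ≈ 7.1 years

7.1 years


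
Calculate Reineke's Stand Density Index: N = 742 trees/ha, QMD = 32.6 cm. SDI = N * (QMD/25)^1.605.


QMD/25 = 32.6/25 = 1.304
(1.304)^1.605 = exp(1.605 * ln(1.304)) = exp(1.605 * 0.265436) = exp(0.426025) = 1.53116
SDI = 742 * 1.53116 = 1136.12 ≈ 1136

1136


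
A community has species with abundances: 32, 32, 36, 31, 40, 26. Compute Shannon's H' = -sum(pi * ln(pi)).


Total N = 32 + 32 + 36 + 31 + 40 + 26 = 197
Per-species terms:
  p = 32/197 = 0.162437; ln(p) = -1.817465; p*ln(p) = 0.162437 * (-1.817465) = -0.295224
  p = 32/197 = 0.162437; ln(p) = -1.817465; p*ln(p) = 0.162437 * (-1.817465) = -0.295224
  p = 36/197 = 0.182741; ln(p) = -1.699685; p*ln(p) = 0.182741 * (-1.699685) = -0.310602
  p = 31/197 = 0.157360; ln(p) = -1.849219; p*ln(p) = 0.157360 * (-1.849219) = -0.290993
  p = 40/197 = 0.203046; ln(p) = -1.594323; p*ln(p) = 0.203046 * (-1.594323) = -0.323721
  p = 26/197 = 0.131980; ln(p) = -2.025105; p*ln(p) = 0.131980 * (-2.025105) = -0.267273
sum(p*ln(p)) = (-0.295224) + (-0.295224) + (-0.310602) + (-0.290993) + (-0.323721) + (-0.267273) = -1.783037
H' = -(-1.783037) = 1.783037 ≈ 1.7830

1.7830


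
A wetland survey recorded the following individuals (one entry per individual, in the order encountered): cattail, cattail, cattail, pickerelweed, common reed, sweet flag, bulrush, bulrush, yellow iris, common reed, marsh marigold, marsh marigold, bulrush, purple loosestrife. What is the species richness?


Total individuals logged = 14
Distinct species (count of individuals): cattail (3), pickerelweed (1), common reed (2), sweet flag (1), bulrush (3), yellow iris (1), marsh marigold (2), purple loosestrife (1)
Species richness = number of distinct species = 8

8


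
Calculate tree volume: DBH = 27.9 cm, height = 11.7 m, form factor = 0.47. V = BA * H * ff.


(D/200)^2 = (27.9/200)^2 = 0.1395^2 = 0.01946025
BA = 3.141593 * 0.01946025 = 0.0611362 m^2
V = 0.0611362 * 11.7 * 0.47 = 0.336188 ≈ 0.336 m^3

0.336 m^3


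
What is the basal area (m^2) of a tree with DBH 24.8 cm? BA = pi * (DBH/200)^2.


D/200 = 24.8/200 = 0.124 m
(D/200)^2 = 0.124^2 = 0.015376
BA = 3.141593 * 0.015376 = 0.0483051 ≈ 0.0483 m^2

0.0483 m^2


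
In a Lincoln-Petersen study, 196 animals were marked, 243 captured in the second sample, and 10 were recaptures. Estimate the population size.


N = M * C / R = 196 * 243 / 10 = 47628 / 10 = 4762.80 ≈ 4763

4763 individuals


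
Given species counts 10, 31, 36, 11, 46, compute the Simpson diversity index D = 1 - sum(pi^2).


Total N = 10 + 31 + 36 + 11 + 46 = 134
Per-species terms:
  p = 10/134 = 0.074627; p^2 = 0.074627^2 = 0.005569
  p = 31/134 = 0.231343; p^2 = 0.231343^2 = 0.053520
  p = 36/134 = 0.268657; p^2 = 0.268657^2 = 0.072177
  p = 11/134 = 0.082090; p^2 = 0.082090^2 = 0.006739
  p = 46/134 = 0.343284; p^2 = 0.343284^2 = 0.117844
sum(p^2) = 0.005569 + 0.053520 + 0.072177 + 0.006739 + 0.117844 = 0.255849
D = 1 - 0.255849 = 0.744151 ≈ 0.7442

0.7442


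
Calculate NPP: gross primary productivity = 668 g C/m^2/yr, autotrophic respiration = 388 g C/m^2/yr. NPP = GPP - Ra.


NPP = GPP - Ra = 668 - 388 = 280 g C/m^2/yr

280 g C/m^2/yr


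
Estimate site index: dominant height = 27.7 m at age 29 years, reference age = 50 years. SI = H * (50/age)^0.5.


50/29 = 1.72414
(1.72414)^0.5 = 1.31307
SI = 27.7 * 1.31307 = 36.3720 ≈ 36.4 m

36.4 m


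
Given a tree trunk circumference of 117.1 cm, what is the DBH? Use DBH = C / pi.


DBH = C / pi = 117.1 / 3.141593 = 37.2741 ≈ 37.27 cm

37.27 cm


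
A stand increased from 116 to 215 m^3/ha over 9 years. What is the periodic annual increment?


PAI = (V2 - V1) / period = (215 - 116) / 9 = 99 / 9 = 11.00 m^3/ha/yr

11.00 m^3/ha/yr


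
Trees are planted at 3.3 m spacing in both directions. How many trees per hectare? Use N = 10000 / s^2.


N = 10000 / 3.3^2 = 10000 / 10.89 = 918.274 ≈ 918 trees/ha

918 trees/ha


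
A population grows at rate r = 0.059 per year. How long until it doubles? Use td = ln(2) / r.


td = ln(2) / 0.059 = 0.693147 / 0.059 = 11.7483 ≈ 11.7 years

11.7 years


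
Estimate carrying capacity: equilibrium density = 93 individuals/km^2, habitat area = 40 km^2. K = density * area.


K = 93 * 40 = 3720 individuals

3720 individuals


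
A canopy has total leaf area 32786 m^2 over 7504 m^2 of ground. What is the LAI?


LAI = 32786 / 7504 = 4.3691 ≈ 4.37

4.37


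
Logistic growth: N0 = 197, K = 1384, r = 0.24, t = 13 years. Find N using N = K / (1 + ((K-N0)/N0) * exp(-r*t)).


(K - N0)/N0 = (1384 - 197)/197 = 1187/197 = 6.02538
r*t = 0.24 * 13 = 3.12; exp(-3.12) = 0.0441572
6.02538 * 0.0441572 = 0.266064
1 + 0.266064 = 1.26606
N = 1384 / 1.26606 = 1093.16 ≈ 1093

1093


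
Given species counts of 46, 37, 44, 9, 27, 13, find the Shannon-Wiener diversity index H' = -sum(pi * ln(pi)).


Total N = 46 + 37 + 44 + 9 + 27 + 13 = 176
Per-species terms:
  p = 46/176 = 0.261364; ln(p) = -1.341841; p*ln(p) = 0.261364 * (-1.341841) = -0.350709
  p = 37/176 = 0.210227; ln(p) = -1.559567; p*ln(p) = 0.210227 * (-1.559567) = -0.327863
  p = 44/176 = 0.250000; ln(p) = -1.386294; p*ln(p) = 0.250000 * (-1.386294) = -0.346574
  p = 9/176 = 0.051136; ln(p) = -2.973267; p*ln(p) = 0.051136 * (-2.973267) = -0.152041
  p = 27/176 = 0.153409; ln(p) = -1.874648; p*ln(p) = 0.153409 * (-1.874648) = -0.287588
  p = 13/176 = 0.073864; ln(p) = -2.605530; p*ln(p) = 0.073864 * (-2.605530) = -0.192455
sum(p*ln(p)) = (-0.350709) + (-0.327863) + (-0.346574) + (-0.152041) + (-0.287588) + (-0.192455) = -1.657230
H' = -(-1.657230) = 1.657230 ≈ 1.6572

1.6572


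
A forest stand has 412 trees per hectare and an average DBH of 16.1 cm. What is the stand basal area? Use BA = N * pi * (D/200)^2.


(D/200)^2 = (16.1/200)^2 = 0.0805^2 = 0.00648025
Individual BA = 3.141593 * 0.00648025 = 0.0203583 m^2
Stand BA = 412 * 0.0203583 = 8.38762 ≈ 8.39 m^2/ha

8.39 m^2/ha


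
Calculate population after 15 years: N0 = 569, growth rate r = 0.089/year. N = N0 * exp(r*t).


r*t = 0.089 * 15 = 1.335
exp(1.335) = 3.80000
N = 569 * 3.80000 = 2162.20 ≈ 2162

2162


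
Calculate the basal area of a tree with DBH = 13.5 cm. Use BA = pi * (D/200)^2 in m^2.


D/200 = 13.5/200 = 0.0675 m
(D/200)^2 = 0.0675^2 = 0.00455625
BA = 3.141593 * 0.00455625 = 0.0143139 ≈ 0.0143 m^2

0.0143 m^2


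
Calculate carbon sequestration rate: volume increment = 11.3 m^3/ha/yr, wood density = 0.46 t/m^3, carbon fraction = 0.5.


C = 11.3 * 0.46 * 0.5 = 2.599 ≈ 2.60 t C/ha/yr

2.60 t C/ha/yr


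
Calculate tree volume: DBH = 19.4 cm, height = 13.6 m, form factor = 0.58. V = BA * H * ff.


(D/200)^2 = (19.4/200)^2 = 0.097^2 = 0.009409
BA = 3.141593 * 0.009409 = 0.0295592 m^2
V = 0.0295592 * 13.6 * 0.58 = 0.233163 ≈ 0.233 m^3

0.233 m^3


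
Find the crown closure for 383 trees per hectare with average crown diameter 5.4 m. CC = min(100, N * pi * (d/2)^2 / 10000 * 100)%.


(d/2)^2 = (5.4/2)^2 = 2.7^2 = 7.29
Crown area = 3.141593 * 7.29 = 22.9022 m^2
N * area / 10000 * 100 = 383 * 22.9022 / 10000 * 100 = 87.7154
CC = min(100, 87.7154) = 87.7154 ≈ 87.7%

87.7%


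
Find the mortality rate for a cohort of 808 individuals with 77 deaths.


Mortality rate = 77 / 808 = 0.095297 ≈ 0.0953

0.0953


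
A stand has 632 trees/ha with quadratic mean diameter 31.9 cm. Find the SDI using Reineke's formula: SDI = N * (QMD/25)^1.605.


QMD/25 = 31.9/25 = 1.276
(1.276)^1.605 = exp(1.605 * ln(1.276)) = exp(1.605 * 0.243730) = exp(0.391187) = 1.47874
SDI = 632 * 1.47874 = 934.564 ≈ 935

935


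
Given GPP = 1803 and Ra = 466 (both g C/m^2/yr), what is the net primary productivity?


NPP = GPP - Ra = 1803 - 466 = 1337 g C/m^2/yr

1337 g C/m^2/yr


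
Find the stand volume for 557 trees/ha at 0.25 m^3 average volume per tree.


V_stand = 557 * 0.25 = 139.25 ≈ 139.3 m^3/ha

139.3 m^3/ha


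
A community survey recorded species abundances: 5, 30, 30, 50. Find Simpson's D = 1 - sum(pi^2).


Total N = 5 + 30 + 30 + 50 = 115
Per-species terms:
  p = 5/115 = 0.043478; p^2 = 0.043478^2 = 0.001890
  p = 30/115 = 0.260870; p^2 = 0.260870^2 = 0.068053
  p = 30/115 = 0.260870; p^2 = 0.260870^2 = 0.068053
  p = 50/115 = 0.434783; p^2 = 0.434783^2 = 0.189036
sum(p^2) = 0.001890 + 0.068053 + 0.068053 + 0.189036 = 0.327032
D = 1 - 0.327032 = 0.672968 ≈ 0.6730

0.6730


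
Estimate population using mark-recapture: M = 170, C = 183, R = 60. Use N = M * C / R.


N = M * C / R = 170 * 183 / 60 = 31110 / 60 = 518.50 ≈ 519

519 individuals


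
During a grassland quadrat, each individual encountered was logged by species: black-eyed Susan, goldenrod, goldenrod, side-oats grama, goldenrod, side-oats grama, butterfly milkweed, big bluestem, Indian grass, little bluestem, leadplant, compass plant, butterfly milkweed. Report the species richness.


Total individuals logged = 13
Distinct species (count of individuals): black-eyed Susan (1), goldenrod (3), side-oats grama (2), butterfly milkweed (2), big bluestem (1), Indian grass (1), little bluestem (1), leadplant (1), compass plant (1)
Species richness = number of distinct species = 9

9


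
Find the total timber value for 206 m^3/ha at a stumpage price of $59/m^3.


Value = 206 * 59 = $12154/ha

$12154/ha


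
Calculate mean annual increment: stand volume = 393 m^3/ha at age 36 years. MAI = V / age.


MAI = 393 / 36 = 10.9167 ≈ 10.92 m^3/ha/yr

10.92 m^3/ha/yr


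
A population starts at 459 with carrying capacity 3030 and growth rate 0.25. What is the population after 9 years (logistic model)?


(K - N0)/N0 = (3030 - 459)/459 = 2571/459 = 5.60131
r*t = 0.25 * 9 = 2.25; exp(-2.25) = 0.105399
5.60131 * 0.105399 = 0.590372
1 + 0.590372 = 1.59037
N = 3030 / 1.59037 = 1905.22 ≈ 1905

1905


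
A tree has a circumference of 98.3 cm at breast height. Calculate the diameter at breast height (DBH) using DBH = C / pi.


DBH = C / pi = 98.3 / 3.141593 = 31.2899 ≈ 31.29 cm

31.29 cm


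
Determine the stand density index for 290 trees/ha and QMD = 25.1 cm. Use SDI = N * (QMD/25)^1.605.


QMD/25 = 25.1/25 = 1.004
(1.004)^1.605 = exp(1.605 * ln(1.004)) = exp(1.605 * 0.00399202) = exp(0.00640719) = 1.00643
SDI = 290 * 1.00643 = 291.865 ≈ 292

292


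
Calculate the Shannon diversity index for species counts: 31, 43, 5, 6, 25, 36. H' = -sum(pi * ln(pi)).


Total N = 31 + 43 + 5 + 6 + 25 + 36 = 146
Per-species terms:
  p = 31/146 = 0.212329; ln(p) = -1.549618; p*ln(p) = 0.212329 * (-1.549618) = -0.329029
  p = 43/146 = 0.294521; ln(p) = -1.222405; p*ln(p) = 0.294521 * (-1.222405) = -0.360024
  p = 5/146 = 0.034247; ln(p) = -3.374156; p*ln(p) = 0.034247 * (-3.374156) = -0.115555
  p = 6/146 = 0.041096; ln(p) = -3.191844; p*ln(p) = 0.041096 * (-3.191844) = -0.131172
  p = 25/146 = 0.171233; ln(p) = -1.764730; p*ln(p) = 0.171233 * (-1.764730) = -0.302180
  p = 36/146 = 0.246575; ln(p) = -1.400089; p*ln(p) = 0.246575 * (-1.400089) = -0.345227
sum(p*ln(p)) = (-0.329029) + (-0.360024) + (-0.115555) + (-0.131172) + (-0.302180) + (-0.345227) = -1.583187
H' = -(-1.583187) = 1.583187 ≈ 1.5832

1.5832


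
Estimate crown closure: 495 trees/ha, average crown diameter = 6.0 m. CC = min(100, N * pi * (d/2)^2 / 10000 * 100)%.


(d/2)^2 = (6.0/2)^2 = 3^2 = 9
Crown area = 3.141593 * 9 = 28.2743 m^2
N * area / 10000 * 100 = 495 * 28.2743 / 10000 * 100 = 139.958
CC = min(100, 139.958) = 100%

100%


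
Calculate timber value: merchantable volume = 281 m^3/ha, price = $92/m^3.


Value = 281 * 92 = $25852/ha

$25852/ha


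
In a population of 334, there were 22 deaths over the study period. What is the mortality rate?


Mortality rate = 22 / 334 = 0.065868 ≈ 0.0659

0.0659


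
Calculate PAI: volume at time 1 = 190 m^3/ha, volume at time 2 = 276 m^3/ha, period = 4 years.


PAI = (V2 - V1) / period = (276 - 190) / 4 = 86 / 4 = 21.50 m^3/ha/yr

21.50 m^3/ha/yr


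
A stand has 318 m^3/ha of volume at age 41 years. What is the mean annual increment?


MAI = 318 / 41 = 7.7561 ≈ 7.76 m^3/ha/yr

7.76 m^3/ha/yr


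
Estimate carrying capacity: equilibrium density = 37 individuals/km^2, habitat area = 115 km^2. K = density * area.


K = 37 * 115 = 4255 individuals

4255 individuals


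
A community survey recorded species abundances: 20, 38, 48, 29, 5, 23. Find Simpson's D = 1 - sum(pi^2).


Total N = 20 + 38 + 48 + 29 + 5 + 23 = 163
Per-species terms:
  p = 20/163 = 0.122699; p^2 = 0.122699^2 = 0.015055
  p = 38/163 = 0.233129; p^2 = 0.233129^2 = 0.054349
  p = 48/163 = 0.294479; p^2 = 0.294479^2 = 0.086718
  p = 29/163 = 0.177914; p^2 = 0.177914^2 = 0.031653
  p = 5/163 = 0.030675; p^2 = 0.030675^2 = 0.000941
  p = 23/163 = 0.141104; p^2 = 0.141104^2 = 0.019910
sum(p^2) = 0.015055 + 0.054349 + 0.086718 + 0.031653 + 0.000941 + 0.019910 = 0.208626
D = 1 - 0.208626 = 0.791374 ≈ 0.7914

0.7914


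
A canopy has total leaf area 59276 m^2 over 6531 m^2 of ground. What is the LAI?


LAI = 59276 / 6531 = 9.0761 ≈ 9.08

9.08


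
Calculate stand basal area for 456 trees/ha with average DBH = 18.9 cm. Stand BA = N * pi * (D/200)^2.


(D/200)^2 = (18.9/200)^2 = 0.0945^2 = 0.00893025
Individual BA = 3.141593 * 0.00893025 = 0.0280552 m^2
Stand BA = 456 * 0.0280552 = 12.7932 ≈ 12.79 m^2/ha

12.79 m^2/ha


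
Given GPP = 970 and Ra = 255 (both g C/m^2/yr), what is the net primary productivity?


NPP = GPP - Ra = 970 - 255 = 715 g C/m^2/yr

715 g C/m^2/yr


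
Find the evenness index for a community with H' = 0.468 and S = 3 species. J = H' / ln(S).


ln(3) = 1.09861
J = H' / ln(S) = 0.468 / 1.09861 = 0.425993 ≈ 0.4260

0.4260


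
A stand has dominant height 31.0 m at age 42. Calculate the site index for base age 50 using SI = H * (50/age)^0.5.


50/42 = 1.19048
(1.19048)^0.5 = 1.09109
SI = 31.0 * 1.09109 = 33.8238 ≈ 33.8 m

33.8 m


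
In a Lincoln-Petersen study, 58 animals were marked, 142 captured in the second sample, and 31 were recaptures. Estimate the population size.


N = M * C / R = 58 * 142 / 31 = 8236 / 31 = 265.68 ≈ 266

266 individuals


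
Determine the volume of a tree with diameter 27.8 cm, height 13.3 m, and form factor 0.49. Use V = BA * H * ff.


(D/200)^2 = (27.8/200)^2 = 0.139^2 = 0.019321
BA = 3.141593 * 0.019321 = 0.0606987 m^2
V = 0.0606987 * 13.3 * 0.49 = 0.395573 ≈ 0.396 m^3

0.396 m^3


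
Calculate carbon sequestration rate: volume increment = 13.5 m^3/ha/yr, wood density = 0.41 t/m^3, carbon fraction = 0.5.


C = 13.5 * 0.41 * 0.5 = 2.7675 ≈ 2.77 t C/ha/yr

2.77 t C/ha/yr


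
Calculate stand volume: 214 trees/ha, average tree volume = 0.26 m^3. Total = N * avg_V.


V_stand = 214 * 0.26 = 55.64 ≈ 55.6 m^3/ha

55.6 m^3/ha


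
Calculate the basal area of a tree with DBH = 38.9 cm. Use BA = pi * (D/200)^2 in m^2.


D/200 = 38.9/200 = 0.1945 m
(D/200)^2 = 0.1945^2 = 0.03783025
BA = 3.141593 * 0.03783025 = 0.118847 ≈ 0.1188 m^2

0.1188 m^2


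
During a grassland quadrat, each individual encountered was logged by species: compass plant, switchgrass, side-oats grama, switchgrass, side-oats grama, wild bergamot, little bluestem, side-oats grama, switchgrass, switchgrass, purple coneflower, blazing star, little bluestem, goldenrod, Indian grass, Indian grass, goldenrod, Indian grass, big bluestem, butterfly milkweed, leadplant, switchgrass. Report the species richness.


Total individuals logged = 22
Distinct species (count of individuals): compass plant (1), switchgrass (5), side-oats grama (3), wild bergamot (1), little bluestem (2), purple coneflower (1), blazing star (1), goldenrod (2), Indian grass (3), big bluestem (1), butterfly milkweed (1), leadplant (1)
Species richness = number of distinct species = 12

12


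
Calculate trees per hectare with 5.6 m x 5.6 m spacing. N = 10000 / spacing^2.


N = 10000 / 5.6^2 = 10000 / 31.36 = 318.878 ≈ 319 trees/ha

319 trees/ha


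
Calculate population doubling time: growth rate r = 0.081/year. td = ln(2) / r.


td = ln(2) / 0.081 = 0.693147 / 0.081 = 8.55737 ≈ 8.6 years

8.6 years


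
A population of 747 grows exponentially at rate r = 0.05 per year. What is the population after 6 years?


r*t = 0.05 * 6 = 0.3
exp(0.3) = 1.34986
N = 747 * 1.34986 = 1008.35 ≈ 1008

1008


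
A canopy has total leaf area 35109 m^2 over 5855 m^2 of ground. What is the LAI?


LAI = 35109 / 5855 = 5.9964 ≈ 6.00

6.00


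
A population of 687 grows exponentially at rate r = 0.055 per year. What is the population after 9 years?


r*t = 0.055 * 9 = 0.495
exp(0.495) = 1.64050
N = 687 * 1.64050 = 1127.02 ≈ 1127

1127


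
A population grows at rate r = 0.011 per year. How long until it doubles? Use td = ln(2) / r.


td = ln(2) / 0.011 = 0.693147 / 0.011 = 63.0134 ≈ 63.0 years

63.0 years


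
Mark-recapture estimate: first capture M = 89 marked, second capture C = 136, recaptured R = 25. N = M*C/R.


N = M * C / R = 89 * 136 / 25 = 12104 / 25 = 484.16 ≈ 484

484 individuals


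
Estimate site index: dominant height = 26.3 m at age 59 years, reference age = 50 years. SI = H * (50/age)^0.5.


50/59 = 0.847458
(0.847458)^0.5 = 0.920575
SI = 26.3 * 0.920575 = 24.2111 ≈ 24.2 m

24.2 m


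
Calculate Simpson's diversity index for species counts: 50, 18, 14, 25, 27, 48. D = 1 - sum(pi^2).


Total N = 50 + 18 + 14 + 25 + 27 + 48 = 182
Per-species terms:
  p = 50/182 = 0.274725; p^2 = 0.274725^2 = 0.075474
  p = 18/182 = 0.098901; p^2 = 0.098901^2 = 0.009781
  p = 14/182 = 0.076923; p^2 = 0.076923^2 = 0.005917
  p = 25/182 = 0.137363; p^2 = 0.137363^2 = 0.018869
  p = 27/182 = 0.148352; p^2 = 0.148352^2 = 0.022008
  p = 48/182 = 0.263736; p^2 = 0.263736^2 = 0.069557
sum(p^2) = 0.075474 + 0.009781 + 0.005917 + 0.018869 + 0.022008 + 0.069557 = 0.201606
D = 1 - 0.201606 = 0.798394 ≈ 0.7984

0.7984


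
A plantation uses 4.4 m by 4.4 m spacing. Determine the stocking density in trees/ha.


N = 10000 / 4.4^2 = 10000 / 19.36 = 516.529 ≈ 517 trees/ha

517 trees/ha


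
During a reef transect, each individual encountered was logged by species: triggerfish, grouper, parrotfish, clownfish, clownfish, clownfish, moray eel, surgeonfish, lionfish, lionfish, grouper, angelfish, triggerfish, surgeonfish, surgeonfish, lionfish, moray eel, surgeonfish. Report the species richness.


Total individuals logged = 18
Distinct species (count of individuals): triggerfish (2), grouper (2), parrotfish (1), clownfish (3), moray eel (2), surgeonfish (4), lionfish (3), angelfish (1)
Species richness = number of distinct species = 8

8


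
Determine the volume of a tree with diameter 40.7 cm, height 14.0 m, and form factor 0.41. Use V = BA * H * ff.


(D/200)^2 = (40.7/200)^2 = 0.2035^2 = 0.04141225
BA = 3.141593 * 0.04141225 = 0.130100 m^2
V = 0.130100 * 14.0 * 0.41 = 0.746774 ≈ 0.747 m^3

0.747 m^3


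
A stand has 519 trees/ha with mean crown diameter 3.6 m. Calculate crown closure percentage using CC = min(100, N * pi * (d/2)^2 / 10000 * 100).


(d/2)^2 = (3.6/2)^2 = 1.8^2 = 3.24
Crown area = 3.141593 * 3.24 = 10.1788 m^2
N * area / 10000 * 100 = 519 * 10.1788 / 10000 * 100 = 52.8280
CC = min(100, 52.8280) = 52.8280 ≈ 52.8%

52.8%


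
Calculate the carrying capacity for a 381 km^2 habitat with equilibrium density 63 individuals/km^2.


K = 63 * 381 = 24003 individuals

24003 individuals


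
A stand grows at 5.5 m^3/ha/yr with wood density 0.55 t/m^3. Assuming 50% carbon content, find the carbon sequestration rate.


C = 5.5 * 0.55 * 0.5 = 1.5125 ≈ 1.51 t C/ha/yr

1.51 t C/ha/yr


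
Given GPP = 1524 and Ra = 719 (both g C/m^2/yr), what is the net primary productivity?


NPP = GPP - Ra = 1524 - 719 = 805 g C/m^2/yr

805 g C/m^2/yr


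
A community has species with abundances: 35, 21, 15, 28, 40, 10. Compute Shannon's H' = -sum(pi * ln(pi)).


Total N = 35 + 21 + 15 + 28 + 40 + 10 = 149
Per-species terms:
  p = 35/149 = 0.234899; ln(p) = -1.448600; p*ln(p) = 0.234899 * (-1.448600) = -0.340275
  p = 21/149 = 0.140940; ln(p) = -1.959421; p*ln(p) = 0.140940 * (-1.959421) = -0.276161
  p = 15/149 = 0.100671; ln(p) = -2.295898; p*ln(p) = 0.100671 * (-2.295898) = -0.231130
  p = 28/149 = 0.187919; ln(p) = -1.671744; p*ln(p) = 0.187919 * (-1.671744) = -0.314152
  p = 40/149 = 0.268456; ln(p) = -1.315068; p*ln(p) = 0.268456 * (-1.315068) = -0.353038
  p = 10/149 = 0.067114; ln(p) = -2.701363; p*ln(p) = 0.067114 * (-2.701363) = -0.181299
sum(p*ln(p)) = (-0.340275) + (-0.276161) + (-0.231130) + (-0.314152) + (-0.353038) + (-0.181299) = -1.696055
H' = -(-1.696055) = 1.696055 ≈ 1.6961

1.6961


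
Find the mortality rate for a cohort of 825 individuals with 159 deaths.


Mortality rate = 159 / 825 = 0.192727 ≈ 0.1927

0.1927


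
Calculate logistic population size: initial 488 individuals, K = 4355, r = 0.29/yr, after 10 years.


(K - N0)/N0 = (4355 - 488)/488 = 3867/488 = 7.92418
r*t = 0.29 * 10 = 2.9; exp(-2.9) = 0.0550232
7.92418 * 0.0550232 = 0.436014
1 + 0.436014 = 1.43601
N = 4355 / 1.43601 = 3032.71 ≈ 3033

3033


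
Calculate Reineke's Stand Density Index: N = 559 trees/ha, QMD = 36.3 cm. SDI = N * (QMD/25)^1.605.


QMD/25 = 36.3/25 = 1.452
(1.452)^1.605 = exp(1.605 * ln(1.452)) = exp(1.605 * 0.372942) = exp(0.598572) = 1.81952
SDI = 559 * 1.81952 = 1017.11 ≈ 1017

1017


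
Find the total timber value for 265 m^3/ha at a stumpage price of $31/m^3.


Value = 265 * 31 = $8215/ha

$8215/ha


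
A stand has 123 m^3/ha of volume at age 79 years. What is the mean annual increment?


MAI = 123 / 79 = 1.5570 ≈ 1.56 m^3/ha/yr

1.56 m^3/ha/yr


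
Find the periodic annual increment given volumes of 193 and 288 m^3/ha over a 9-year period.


PAI = (V2 - V1) / period = (288 - 193) / 9 = 95 / 9 = 10.5556 ≈ 10.56 m^3/ha/yr

10.56 m^3/ha/yr


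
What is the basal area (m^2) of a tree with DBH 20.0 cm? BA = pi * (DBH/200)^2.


D/200 = 20.0/200 = 0.1 m
(D/200)^2 = 0.1^2 = 0.01
BA = 3.141593 * 0.01 = 0.0314159 ≈ 0.0314 m^2

0.0314 m^2


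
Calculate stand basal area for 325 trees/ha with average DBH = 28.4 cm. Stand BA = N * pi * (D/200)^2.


(D/200)^2 = (28.4/200)^2 = 0.142^2 = 0.020164
Individual BA = 3.141593 * 0.020164 = 0.0633471 m^2
Stand BA = 325 * 0.0633471 = 20.5878 ≈ 20.59 m^2/ha

20.59 m^2/ha


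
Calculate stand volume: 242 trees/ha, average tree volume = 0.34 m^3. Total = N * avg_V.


V_stand = 242 * 0.34 = 82.28 ≈ 82.3 m^3/ha

82.3 m^3/ha


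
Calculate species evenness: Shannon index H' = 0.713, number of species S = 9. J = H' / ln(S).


ln(9) = 2.19722
J = H' / ln(S) = 0.713 / 2.19722 = 0.324501 ≈ 0.3245

0.3245


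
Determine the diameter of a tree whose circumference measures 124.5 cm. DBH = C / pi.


DBH = C / pi = 124.5 / 3.141593 = 39.6296 ≈ 39.63 cm

39.63 cm


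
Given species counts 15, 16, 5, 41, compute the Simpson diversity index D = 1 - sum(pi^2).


Total N = 15 + 16 + 5 + 41 = 77
Per-species terms:
  p = 15/77 = 0.194805; p^2 = 0.194805^2 = 0.037949
  p = 16/77 = 0.207792; p^2 = 0.207792^2 = 0.043178
  p = 5/77 = 0.064935; p^2 = 0.064935^2 = 0.004217
  p = 41/77 = 0.532468; p^2 = 0.532468^2 = 0.283522
sum(p^2) = 0.037949 + 0.043178 + 0.004217 + 0.283522 = 0.368866
D = 1 - 0.368866 = 0.631134 ≈ 0.6311

0.6311


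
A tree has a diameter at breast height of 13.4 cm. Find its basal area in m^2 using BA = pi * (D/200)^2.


D/200 = 13.4/200 = 0.067 m
(D/200)^2 = 0.067^2 = 0.004489
BA = 3.141593 * 0.004489 = 0.0141026 ≈ 0.0141 m^2

0.0141 m^2


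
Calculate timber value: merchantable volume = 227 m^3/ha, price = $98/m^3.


Value = 227 * 98 = $22246/ha

$22246/ha


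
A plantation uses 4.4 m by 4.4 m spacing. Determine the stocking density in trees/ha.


N = 10000 / 4.4^2 = 10000 / 19.36 = 516.529 ≈ 517 trees/ha

517 trees/ha


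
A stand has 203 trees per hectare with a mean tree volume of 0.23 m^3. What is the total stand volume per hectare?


V_stand = 203 * 0.23 = 46.69 ≈ 46.7 m^3/ha

46.7 m^3/ha


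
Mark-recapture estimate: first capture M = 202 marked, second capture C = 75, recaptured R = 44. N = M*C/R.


N = M * C / R = 202 * 75 / 44 = 15150 / 44 = 344.32 ≈ 344

344 individuals


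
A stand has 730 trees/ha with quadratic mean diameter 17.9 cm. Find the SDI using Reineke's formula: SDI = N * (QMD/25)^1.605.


QMD/25 = 17.9/25 = 0.716
(0.716)^1.605 = exp(1.605 * ln(0.716)) = exp(1.605 * (-0.334075)) = exp(-0.536190) = 0.584973
SDI = 730 * 0.584973 = 427.030 ≈ 427

427


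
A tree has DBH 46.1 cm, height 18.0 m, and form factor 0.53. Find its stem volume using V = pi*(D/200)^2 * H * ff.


(D/200)^2 = (46.1/200)^2 = 0.2305^2 = 0.05313025
BA = 3.141593 * 0.05313025 = 0.166914 m^2
V = 0.166914 * 18.0 * 0.53 = 1.59236 ≈ 1.592 m^3

1.592 m^3


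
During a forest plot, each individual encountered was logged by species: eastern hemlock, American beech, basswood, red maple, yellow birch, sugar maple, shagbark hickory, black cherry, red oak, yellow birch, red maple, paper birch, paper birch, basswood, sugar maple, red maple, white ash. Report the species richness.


Total individuals logged = 17
Distinct species (count of individuals): eastern hemlock (1), American beech (1), basswood (2), red maple (3), yellow birch (2), sugar maple (2), shagbark hickory (1), black cherry (1), red oak (1), paper birch (2), white ash (1)
Species richness = number of distinct species = 11

11


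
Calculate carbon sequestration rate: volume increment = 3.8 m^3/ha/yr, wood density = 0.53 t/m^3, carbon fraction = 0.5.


C = 3.8 * 0.53 * 0.5 = 1.007 ≈ 1.01 t C/ha/yr

1.01 t C/ha/yr


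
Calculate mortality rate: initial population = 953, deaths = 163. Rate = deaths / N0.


Mortality rate = 163 / 953 = 0.171039 ≈ 0.1710

0.1710


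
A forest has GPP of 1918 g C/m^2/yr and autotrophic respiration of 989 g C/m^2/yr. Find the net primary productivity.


NPP = GPP - Ra = 1918 - 989 = 929 g C/m^2/yr

929 g C/m^2/yr


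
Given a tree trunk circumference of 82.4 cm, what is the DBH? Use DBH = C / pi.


DBH = C / pi = 82.4 / 3.141593 = 26.2287 ≈ 26.23 cm

26.23 cm


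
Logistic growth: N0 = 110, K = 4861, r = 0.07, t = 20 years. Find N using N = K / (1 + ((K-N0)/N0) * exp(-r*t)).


(K - N0)/N0 = (4861 - 110)/110 = 4751/110 = 43.1909
r*t = 0.07 * 20 = 1.4; exp(-1.4) = 0.246597
43.1909 * 0.246597 = 10.6507
1 + 10.6507 = 11.6507
N = 4861 / 11.6507 = 417.228 ≈ 417

417


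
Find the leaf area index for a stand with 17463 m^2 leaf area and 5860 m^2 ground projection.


LAI = 17463 / 5860 = 2.9800 ≈ 2.98

2.98


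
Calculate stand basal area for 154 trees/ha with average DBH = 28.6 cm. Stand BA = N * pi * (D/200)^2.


(D/200)^2 = (28.6/200)^2 = 0.143^2 = 0.020449
Individual BA = 3.141593 * 0.020449 = 0.0642424 m^2
Stand BA = 154 * 0.0642424 = 9.89333 ≈ 9.89 m^2/ha

9.89 m^2/ha


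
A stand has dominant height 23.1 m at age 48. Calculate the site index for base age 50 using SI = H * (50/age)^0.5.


50/48 = 1.04167
(1.04167)^0.5 = 1.02062
SI = 23.1 * 1.02062 = 23.5763 ≈ 23.6 m

23.6 m


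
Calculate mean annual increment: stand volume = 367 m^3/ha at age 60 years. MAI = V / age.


MAI = 367 / 60 = 6.1167 ≈ 6.12 m^3/ha/yr

6.12 m^3/ha/yr


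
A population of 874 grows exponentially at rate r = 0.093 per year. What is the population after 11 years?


r*t = 0.093 * 11 = 1.023
exp(1.023) = 2.78153
N = 874 * 2.78153 = 2431.06 ≈ 2431

2431


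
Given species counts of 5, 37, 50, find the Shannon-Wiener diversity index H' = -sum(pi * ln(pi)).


Total N = 5 + 37 + 50 = 92
Per-species terms:
  p = 5/92 = 0.054348; ln(p) = -2.912347; p*ln(p) = 0.054348 * (-2.912347) = -0.158280
  p = 37/92 = 0.402174; ln(p) = -0.910870; p*ln(p) = 0.402174 * (-0.910870) = -0.366328
  p = 50/92 = 0.543478; ln(p) = -0.609766; p*ln(p) = 0.543478 * (-0.609766) = -0.331394
sum(p*ln(p)) = (-0.158280) + (-0.366328) + (-0.331394) = -0.856002
H' = -(-0.856002) = 0.856002 ≈ 0.8560

0.8560


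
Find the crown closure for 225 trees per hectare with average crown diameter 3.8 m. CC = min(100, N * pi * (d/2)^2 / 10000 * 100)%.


(d/2)^2 = (3.8/2)^2 = 1.9^2 = 3.61
Crown area = 3.141593 * 3.61 = 11.3412 m^2
N * area / 10000 * 100 = 225 * 11.3412 / 10000 * 100 = 25.5177
CC = min(100, 25.5177) = 25.5177 ≈ 25.5%

25.5%


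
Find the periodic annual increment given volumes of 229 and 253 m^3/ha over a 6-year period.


PAI = (V2 - V1) / period = (253 - 229) / 6 = 24 / 6 = 4.00 m^3/ha/yr

4.00 m^3/ha/yr


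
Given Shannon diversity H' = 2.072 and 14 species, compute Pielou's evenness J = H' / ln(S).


ln(14) = 2.63906
J = H' / ln(S) = 2.072 / 2.63906 = 0.785128 ≈ 0.7851

0.7851


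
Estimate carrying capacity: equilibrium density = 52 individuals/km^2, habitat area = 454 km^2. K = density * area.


K = 52 * 454 = 23608 individuals

23608 individuals


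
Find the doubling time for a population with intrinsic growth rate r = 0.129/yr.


td = ln(2) / 0.129 = 0.693147 / 0.129 = 5.37323 ≈ 5.4 years

5.4 years


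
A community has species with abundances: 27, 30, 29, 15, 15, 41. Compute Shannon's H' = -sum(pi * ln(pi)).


Total N = 27 + 30 + 29 + 15 + 15 + 41 = 157
Per-species terms:
  p = 27/157 = 0.171975; ln(p) = -1.760406; p*ln(p) = 0.171975 * (-1.760406) = -0.302746
  p = 30/157 = 0.191083; ln(p) = -1.655047; p*ln(p) = 0.191083 * (-1.655047) = -0.316251
  p = 29/157 = 0.184713; ln(p) = -1.688952; p*ln(p) = 0.184713 * (-1.688952) = -0.311971
  p = 15/157 = 0.095541; ln(p) = -2.348200; p*ln(p) = 0.095541 * (-2.348200) = -0.224349
  p = 15/157 = 0.095541; ln(p) = -2.348200; p*ln(p) = 0.095541 * (-2.348200) = -0.224349
  p = 41/157 = 0.261146; ln(p) = -1.342676; p*ln(p) = 0.261146 * (-1.342676) = -0.350634
sum(p*ln(p)) = (-0.302746) + (-0.316251) + (-0.311971) + (-0.224349) + (-0.224349) + (-0.350634) = -1.730300
H' = -(-1.730300) = 1.730300 ≈ 1.7303

1.7303


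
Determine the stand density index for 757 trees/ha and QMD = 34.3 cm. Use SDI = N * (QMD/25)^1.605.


QMD/25 = 34.3/25 = 1.372
(1.372)^1.605 = exp(1.605 * ln(1.372)) = exp(1.605 * 0.316270) = exp(0.507613) = 1.66132
SDI = 757 * 1.66132 = 1257.62 ≈ 1258

1258


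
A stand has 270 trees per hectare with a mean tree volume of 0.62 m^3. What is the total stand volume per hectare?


V_stand = 270 * 0.62 = 167.4 m^3/ha

167.4 m^3/ha


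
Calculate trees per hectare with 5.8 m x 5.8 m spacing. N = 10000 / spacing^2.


N = 10000 / 5.8^2 = 10000 / 33.64 = 297.265 ≈ 297 trees/ha

297 trees/ha


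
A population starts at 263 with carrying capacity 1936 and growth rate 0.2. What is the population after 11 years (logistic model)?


(K - N0)/N0 = (1936 - 263)/263 = 1673/263 = 6.36122
r*t = 0.2 * 11 = 2.2; exp(-2.2) = 0.110803
6.36122 * 0.110803 = 0.704842
1 + 0.704842 = 1.70484
N = 1936 / 1.70484 = 1135.59 ≈ 1136

1136


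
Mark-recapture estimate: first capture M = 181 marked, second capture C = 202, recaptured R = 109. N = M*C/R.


N = M * C / R = 181 * 202 / 109 = 36562 / 109 = 335.43 ≈ 335

335 individuals


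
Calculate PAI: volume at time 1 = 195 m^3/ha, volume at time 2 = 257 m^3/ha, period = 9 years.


PAI = (V2 - V1) / period = (257 - 195) / 9 = 62 / 9 = 6.8889 ≈ 6.89 m^3/ha/yr

6.89 m^3/ha/yr


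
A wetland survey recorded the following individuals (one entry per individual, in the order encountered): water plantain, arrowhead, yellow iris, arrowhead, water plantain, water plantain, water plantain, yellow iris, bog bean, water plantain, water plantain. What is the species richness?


Total individuals logged = 11
Distinct species (count of individuals): water plantain (6), arrowhead (2), yellow iris (2), bog bean (1)
Species richness = number of distinct species = 4

4


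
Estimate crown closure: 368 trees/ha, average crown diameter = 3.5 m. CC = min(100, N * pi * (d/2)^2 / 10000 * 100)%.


(d/2)^2 = (3.5/2)^2 = 1.75^2 = 3.0625
Crown area = 3.141593 * 3.0625 = 9.62113 m^2
N * area / 10000 * 100 = 368 * 9.62113 / 10000 * 100 = 35.4058
CC = min(100, 35.4058) = 35.4058 ≈ 35.4%

35.4%


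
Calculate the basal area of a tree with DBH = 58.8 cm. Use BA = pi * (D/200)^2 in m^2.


D/200 = 58.8/200 = 0.294 m
(D/200)^2 = 0.294^2 = 0.086436
BA = 3.141593 * 0.086436 = 0.271547 ≈ 0.2715 m^2

0.2715 m^2


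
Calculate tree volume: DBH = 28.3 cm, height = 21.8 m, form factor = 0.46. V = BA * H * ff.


(D/200)^2 = (28.3/200)^2 = 0.1415^2 = 0.02002225
BA = 3.141593 * 0.02002225 = 0.0629018 m^2
V = 0.0629018 * 21.8 * 0.46 = 0.630779 ≈ 0.631 m^3

0.631 m^3


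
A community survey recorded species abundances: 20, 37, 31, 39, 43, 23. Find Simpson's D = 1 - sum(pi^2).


Total N = 20 + 37 + 31 + 39 + 43 + 23 = 193
Per-species terms:
  p = 20/193 = 0.103627; p^2 = 0.103627^2 = 0.010739
  p = 37/193 = 0.191710; p^2 = 0.191710^2 = 0.036753
  p = 31/193 = 0.160622; p^2 = 0.160622^2 = 0.025799
  p = 39/193 = 0.202073; p^2 = 0.202073^2 = 0.040833
  p = 43/193 = 0.222798; p^2 = 0.222798^2 = 0.049639
  p = 23/193 = 0.119171; p^2 = 0.119171^2 = 0.014202
sum(p^2) = 0.010739 + 0.036753 + 0.025799 + 0.040833 + 0.049639 + 0.014202 = 0.177965
D = 1 - 0.177965 = 0.822035 ≈ 0.8220

0.8220


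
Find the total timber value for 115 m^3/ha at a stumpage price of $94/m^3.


Value = 115 * 94 = $10810/ha

$10810/ha


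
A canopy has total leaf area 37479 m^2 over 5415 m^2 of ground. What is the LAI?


LAI = 37479 / 5415 = 6.9213 ≈ 6.92

6.92


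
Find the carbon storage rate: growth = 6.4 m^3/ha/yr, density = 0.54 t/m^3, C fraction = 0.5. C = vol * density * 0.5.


C = 6.4 * 0.54 * 0.5 = 1.728 ≈ 1.73 t C/ha/yr

1.73 t C/ha/yr


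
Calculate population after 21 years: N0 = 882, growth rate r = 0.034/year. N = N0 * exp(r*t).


r*t = 0.034 * 21 = 0.714
exp(0.714) = 2.04214
N = 882 * 2.04214 = 1801.17 ≈ 1801

1801


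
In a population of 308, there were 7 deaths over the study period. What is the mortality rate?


Mortality rate = 7 / 308 = 0.022727 ≈ 0.0227

0.0227


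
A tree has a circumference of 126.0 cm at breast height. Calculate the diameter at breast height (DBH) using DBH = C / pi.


DBH = C / pi = 126.0 / 3.141593 = 40.1070 ≈ 40.11 cm

40.11 cm


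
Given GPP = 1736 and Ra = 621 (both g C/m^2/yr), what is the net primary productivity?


NPP = GPP - Ra = 1736 - 621 = 1115 g C/m^2/yr

1115 g C/m^2/yr


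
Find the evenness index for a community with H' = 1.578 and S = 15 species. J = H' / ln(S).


ln(15) = 2.70805
J = H' / ln(S) = 1.578 / 2.70805 = 0.582707 ≈ 0.5827

0.5827


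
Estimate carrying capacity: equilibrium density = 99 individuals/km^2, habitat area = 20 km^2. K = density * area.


K = 99 * 20 = 1980 individuals

1980 individuals


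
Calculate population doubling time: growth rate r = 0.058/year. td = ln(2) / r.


td = ln(2) / 0.058 = 0.693147 / 0.058 = 11.9508 ≈ 12.0 years

12.0 years


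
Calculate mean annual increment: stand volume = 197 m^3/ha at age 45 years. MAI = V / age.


MAI = 197 / 45 = 4.3778 ≈ 4.38 m^3/ha/yr

4.38 m^3/ha/yr


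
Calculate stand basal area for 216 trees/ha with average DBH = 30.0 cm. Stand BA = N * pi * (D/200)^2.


(D/200)^2 = (30.0/200)^2 = 0.15^2 = 0.0225
Individual BA = 3.141593 * 0.0225 = 0.0706858 m^2
Stand BA = 216 * 0.0706858 = 15.2681 ≈ 15.27 m^2/ha

15.27 m^2/ha


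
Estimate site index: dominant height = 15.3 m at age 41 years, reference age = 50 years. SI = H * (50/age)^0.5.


50/41 = 1.21951
(1.21951)^0.5 = 1.10431
SI = 15.3 * 1.10431 = 16.8959 ≈ 16.9 m

16.9 m


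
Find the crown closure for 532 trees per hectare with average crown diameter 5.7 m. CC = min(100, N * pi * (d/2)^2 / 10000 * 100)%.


(d/2)^2 = (5.7/2)^2 = 2.85^2 = 8.1225
Crown area = 3.141593 * 8.1225 = 25.5176 m^2
N * area / 10000 * 100 = 532 * 25.5176 / 10000 * 100 = 135.754
CC = min(100, 135.754) = 100%

100%


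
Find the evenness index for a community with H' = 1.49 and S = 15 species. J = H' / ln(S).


ln(15) = 2.70805
J = H' / ln(S) = 1.49 / 2.70805 = 0.550211 ≈ 0.5502

0.5502


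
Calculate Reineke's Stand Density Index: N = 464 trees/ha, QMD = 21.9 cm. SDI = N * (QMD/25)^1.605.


QMD/25 = 21.9/25 = 0.876
(0.876)^1.605 = exp(1.605 * ln(0.876)) = exp(1.605 * (-0.132389)) = exp(-0.212484) = 0.808573
SDI = 464 * 0.808573 = 375.178 ≈ 375

375


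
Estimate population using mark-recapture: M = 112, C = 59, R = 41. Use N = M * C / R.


N = M * C / R = 112 * 59 / 41 = 6608 / 41 = 161.17 ≈ 161

161 individuals


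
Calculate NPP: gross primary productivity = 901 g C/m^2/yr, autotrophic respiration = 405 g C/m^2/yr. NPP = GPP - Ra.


NPP = GPP - Ra = 901 - 405 = 496 g C/m^2/yr

496 g C/m^2/yr


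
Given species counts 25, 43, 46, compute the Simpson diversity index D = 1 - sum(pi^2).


Total N = 25 + 43 + 46 = 114
Per-species terms:
  p = 25/114 = 0.219298; p^2 = 0.219298^2 = 0.048092
  p = 43/114 = 0.377193; p^2 = 0.377193^2 = 0.142275
  p = 46/114 = 0.403509; p^2 = 0.403509^2 = 0.162820
sum(p^2) = 0.048092 + 0.142275 + 0.162820 = 0.353187
D = 1 - 0.353187 = 0.646813 ≈ 0.6468

0.6468


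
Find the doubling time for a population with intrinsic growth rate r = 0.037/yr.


td = ln(2) / 0.037 = 0.693147 / 0.037 = 18.7337 ≈ 18.7 years

18.7 years


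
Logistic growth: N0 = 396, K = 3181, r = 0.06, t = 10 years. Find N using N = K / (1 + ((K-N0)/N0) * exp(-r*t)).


(K - N0)/N0 = (3181 - 396)/396 = 2785/396 = 7.03283
r*t = 0.06 * 10 = 0.6; exp(-0.6) = 0.548812
7.03283 * 0.548812 = 3.85970
1 + 3.85970 = 4.85970
N = 3181 / 4.85970 = 654.567 ≈ 655

655
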